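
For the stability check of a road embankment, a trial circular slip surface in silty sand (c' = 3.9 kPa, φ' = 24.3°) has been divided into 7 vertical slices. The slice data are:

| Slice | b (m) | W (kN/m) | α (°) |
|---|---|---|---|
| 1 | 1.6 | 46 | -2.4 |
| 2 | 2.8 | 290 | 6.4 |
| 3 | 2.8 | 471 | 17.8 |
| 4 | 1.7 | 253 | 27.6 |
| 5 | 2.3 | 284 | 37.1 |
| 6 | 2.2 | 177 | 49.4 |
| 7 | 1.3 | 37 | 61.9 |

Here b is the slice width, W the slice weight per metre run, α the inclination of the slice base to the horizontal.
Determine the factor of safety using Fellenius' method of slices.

FS = 1.09

Ordinary method of slices: FS = Σ[c'·Δl_i + (W_i cosα_i)·tanφ'] / Σ W_i sinα_i, with Δl_i = b_i / cosα_i.
Slice 1: Δl = 1.6/cos(-2.4°) = 1.601 m; N'_1 = 46·cos(-2.4°) = 46.0; c'Δl = 6.25; W sinα = -1.9
Slice 2: Δl = 2.8/cos6.4° = 2.818 m; N'_2 = 290·cos6.4° = 288.2; c'Δl = 10.99; W sinα = 32.3
Slice 3: Δl = 2.8/cos17.8° = 2.941 m; N'_3 = 471·cos17.8° = 448.5; c'Δl = 11.47; W sinα = 144.0
Slice 4: Δl = 1.7/cos27.6° = 1.918 m; N'_4 = 253·cos27.6° = 224.2; c'Δl = 7.48; W sinα = 117.2
Slice 5: Δl = 2.3/cos37.1° = 2.884 m; N'_5 = 284·cos37.1° = 226.5; c'Δl = 11.25; W sinα = 171.3
Slice 6: Δl = 2.2/cos49.4° = 3.381 m; N'_6 = 177·cos49.4° = 115.2; c'Δl = 13.18; W sinα = 134.4
Slice 7: Δl = 1.3/cos61.9° = 2.760 m; N'_7 = 37·cos61.9° = 17.4; c'Δl = 10.76; W sinα = 32.6
Σc'Δl = 71.4 kN/m; ΣN' = 1365.9 kN/m; ΣW sinα = 629.9 kN/m
Resisting = 71.4 + 1365.9·tan24.3° = 71.4 + 616.7 = 688.1 kN/m
FS = 688.1 / 629.9 = 1.092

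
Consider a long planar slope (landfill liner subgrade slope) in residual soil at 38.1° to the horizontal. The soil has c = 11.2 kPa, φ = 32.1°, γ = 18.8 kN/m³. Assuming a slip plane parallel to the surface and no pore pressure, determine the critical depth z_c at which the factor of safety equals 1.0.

z_c = 6.14 m

Setting FS = 1.00 in FS = [c + γz cos²β tanφ] / [γz sinβ cosβ] and solving for z:
z = c / [γ cosβ (FS·sinβ − cosβ·tanφ)]
  = 11.2 / [18.8·cos38.1°·(1.00·sin38.1° − cos38.1°·tan32.1°)]
  = 11.2 / [18.8·0.7869·(1.00·0.6170 − 0.7869·0.6273)]
  = 11.2 / 1.8255 = 6.135 m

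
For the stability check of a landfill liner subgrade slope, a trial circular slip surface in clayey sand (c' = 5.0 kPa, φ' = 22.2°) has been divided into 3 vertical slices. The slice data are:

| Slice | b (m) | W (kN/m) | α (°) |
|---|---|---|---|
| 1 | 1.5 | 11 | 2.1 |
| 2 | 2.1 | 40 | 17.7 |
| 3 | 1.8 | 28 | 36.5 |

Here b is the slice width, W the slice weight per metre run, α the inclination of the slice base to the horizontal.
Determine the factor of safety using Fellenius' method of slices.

FS = 2.02

Ordinary method of slices: FS = Σ[c'·Δl_i + (W_i cosα_i)·tanφ'] / Σ W_i sinα_i, with Δl_i = b_i / cosα_i.
Slice 1: Δl = 1.5/cos2.1° = 1.501 m; N'_1 = 11·cos2.1° = 11.0; c'Δl = 7.51; W sinα = 0.4
Slice 2: Δl = 2.1/cos17.7° = 2.204 m; N'_2 = 40·cos17.7° = 38.1; c'Δl = 11.02; W sinα = 12.2
Slice 3: Δl = 1.8/cos36.5° = 2.239 m; N'_3 = 28·cos36.5° = 22.5; c'Δl = 11.20; W sinα = 16.7
Σc'Δl = 29.7 kN/m; ΣN' = 71.6 kN/m; ΣW sinα = 29.2 kN/m
Resisting = 29.7 + 71.6·tan22.2° = 29.7 + 29.2 = 58.9 kN/m
FS = 58.9 / 29.2 = 2.017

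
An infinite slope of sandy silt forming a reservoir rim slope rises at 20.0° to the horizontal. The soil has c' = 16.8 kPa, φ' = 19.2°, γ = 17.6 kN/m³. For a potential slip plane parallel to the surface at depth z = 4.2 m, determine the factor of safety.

For an infinite slope with a slip plane parallel to the surface (no pore pressure): FS = [c' + γz cos²β tanφ'] / [γz sinβ cosβ].
γz = 17.6·4.2 = 73.92 kN/m²
Numerator = 16.8 + 73.92·cos²20.0°·tan19.2° = 16.8 + 73.92·0.8830·0.3482 = 39.530 kPa
Denominator = 73.92·sin20.0°·cos20.0° = 73.92·0.3420·0.9397 = 23.757 kPa
FS = 39.530 / 23.757 = 1.664

FS = 1.66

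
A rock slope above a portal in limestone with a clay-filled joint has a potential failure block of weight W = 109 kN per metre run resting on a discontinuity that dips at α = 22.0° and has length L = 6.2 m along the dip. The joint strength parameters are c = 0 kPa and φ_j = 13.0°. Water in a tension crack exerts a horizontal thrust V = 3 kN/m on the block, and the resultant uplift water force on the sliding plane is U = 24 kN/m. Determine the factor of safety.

Resolving the block weight along and normal to the plane and applying the Mohr–Coulomb strength on the joint:
N' = W cosα − U − V sinα = 109·cos22.0° − 24 − 3·sin22.0° = 75.9 kN/m
Driving force T = W sinα + V cosα = 109·sin22.0° + 3·cos22.0° = 43.6 kN/m
Resisting force R = c·L + N'·tanφ_j = 0·6.2 + 75.9·tan13.0° = 0.0 + 17.5 = 17.5 kN/m
FS = R / T = 17.5 / 43.6 = 0.402

FS = 0.40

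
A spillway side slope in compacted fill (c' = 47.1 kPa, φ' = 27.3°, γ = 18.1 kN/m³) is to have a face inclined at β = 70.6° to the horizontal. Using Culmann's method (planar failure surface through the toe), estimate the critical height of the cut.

H_c = 32.05 m

Culmann's analysis gives the critical failure plane at α_cr = (β + φ')/2 = (70.6 + 27.3)/2 = 48.9°, and the critical height
H_c = (4c'/γ) · sinβ cosφ' / [1 − cos(β − φ')]
    = (4·47.1/18.1) · sin70.6°·cos27.3° / [1 − cos(43.3°)]
    = 10.409 · 0.9432·0.8886 / [1 − 0.7278]
    = 10.409 · 0.8382 / 0.2722
    = 32.05 m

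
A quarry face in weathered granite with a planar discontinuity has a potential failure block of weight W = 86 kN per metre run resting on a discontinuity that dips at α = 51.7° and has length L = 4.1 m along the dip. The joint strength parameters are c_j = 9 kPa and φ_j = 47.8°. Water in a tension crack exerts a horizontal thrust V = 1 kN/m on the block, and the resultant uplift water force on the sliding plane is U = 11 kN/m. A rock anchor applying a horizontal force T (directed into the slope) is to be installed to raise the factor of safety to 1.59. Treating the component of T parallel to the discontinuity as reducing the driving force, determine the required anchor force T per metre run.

Resolving forces along and normal to the sliding plane, with the horizontal anchor force T adding T·sinα to the effective normal force and T·cosα acting up the plane against the driving force:
FS = [c_jL + (W cosα − U − V sinα + T sinα) tanφ_j] / [W sinα + V cosα − T cosα]
Without the anchor: N' = 41.5 kN/m, driving T_d = 68.1 kN/m, resisting R = 9·4.1 + 41.5·tan47.8° = 82.7 kN/m, FS = 1.21.
Setting FS = 1.59 and solving for T:
1.59·(68.1 − T cos51.7°) = 82.7 + T sin51.7°·tan47.8°
T·(sin51.7°·tan47.8° + 1.59·cos51.7°) = 1.59·68.1 − 82.7
T·(0.7848·1.1028 + 1.59·0.6198) = 108.3 − 82.7 = 25.6
T·1.8509 = 25.6
T = 13.8 kN/m

T = 14 kN/m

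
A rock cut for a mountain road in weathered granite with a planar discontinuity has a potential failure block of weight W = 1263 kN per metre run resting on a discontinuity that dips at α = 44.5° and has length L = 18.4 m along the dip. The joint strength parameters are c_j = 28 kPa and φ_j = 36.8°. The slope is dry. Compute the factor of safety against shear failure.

Resolving the block weight along and normal to the plane and applying the Mohr–Coulomb strength on the joint:
N' = W cosα = 1263·cos44.5° = 900.8 kN/m
Driving force T = W sinα = 1263·sin44.5° = 885.2 kN/m
Resisting force R = c_j·L + N'·tanφ_j = 28·18.4 + 900.8·tan36.8° = 515.2 + 673.9 = 1189.1 kN/m
FS = R / T = 1189.1 / 885.2 = 1.343

FS = 1.34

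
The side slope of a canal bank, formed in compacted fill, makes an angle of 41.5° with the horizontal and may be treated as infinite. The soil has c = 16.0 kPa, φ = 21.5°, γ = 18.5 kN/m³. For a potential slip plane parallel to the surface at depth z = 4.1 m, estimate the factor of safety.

For an infinite slope with a slip plane parallel to the surface (no pore pressure): FS = [c + γz cos²β tanφ] / [γz sinβ cosβ].
γz = 18.5·4.1 = 75.85 kN/m²
Numerator = 16.0 + 75.85·cos²41.5°·tan21.5° = 16.0 + 75.85·0.5609·0.3939 = 32.760 kPa
Denominator = 75.85·sin41.5°·cos41.5° = 75.85·0.6626·0.7490 = 37.642 kPa
FS = 32.760 / 37.642 = 0.870

FS = 0.87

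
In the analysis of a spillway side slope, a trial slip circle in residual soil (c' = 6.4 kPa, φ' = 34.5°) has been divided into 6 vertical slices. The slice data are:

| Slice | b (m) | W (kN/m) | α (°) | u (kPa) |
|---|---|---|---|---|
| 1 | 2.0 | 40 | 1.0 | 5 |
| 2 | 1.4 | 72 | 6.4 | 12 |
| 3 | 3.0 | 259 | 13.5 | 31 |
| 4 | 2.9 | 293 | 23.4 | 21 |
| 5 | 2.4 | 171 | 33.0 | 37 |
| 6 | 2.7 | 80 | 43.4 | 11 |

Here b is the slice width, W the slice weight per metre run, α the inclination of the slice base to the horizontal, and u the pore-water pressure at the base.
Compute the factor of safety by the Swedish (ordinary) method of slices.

Ordinary method of slices: FS = Σ[c'·Δl_i + (W_i cosα_i − u_i·Δl_i)·tanφ'] / Σ W_i sinα_i, with Δl_i = b_i / cosα_i.
Slice 1: Δl = 2.0/cos1.0° = 2.000 m; N'_1 = 40·cos1.0° − 5·2.000 = 30.0; c'Δl = 12.80; W sinα = 0.7
Slice 2: Δl = 1.4/cos6.4° = 1.409 m; N'_2 = 72·cos6.4° − 12·1.409 = 54.6; c'Δl = 9.02; W sinα = 8.0
Slice 3: Δl = 3.0/cos13.5° = 3.085 m; N'_3 = 259·cos13.5° − 31·3.085 = 156.2; c'Δl = 19.75; W sinα = 60.5
Slice 4: Δl = 2.9/cos23.4° = 3.160 m; N'_4 = 293·cos23.4° − 21·3.160 = 202.5; c'Δl = 20.22; W sinα = 116.4
Slice 5: Δl = 2.4/cos33.0° = 2.862 m; N'_5 = 171·cos33.0° − 37·2.862 = 37.5; c'Δl = 18.31; W sinα = 93.1
Slice 6: Δl = 2.7/cos43.4° = 3.716 m; N'_6 = 80·cos43.4° − 11·3.716 = 17.2; c'Δl = 23.78; W sinα = 55.0
Σc'Δl = 103.9 kN/m; ΣN' = 498.2 kN/m; ΣW sinα = 333.7 kN/m
Resisting = 103.9 + 498.2·tan34.5° = 103.9 + 342.4 = 446.3 kN/m
FS = 446.3 / 333.7 = 1.338

FS = 1.34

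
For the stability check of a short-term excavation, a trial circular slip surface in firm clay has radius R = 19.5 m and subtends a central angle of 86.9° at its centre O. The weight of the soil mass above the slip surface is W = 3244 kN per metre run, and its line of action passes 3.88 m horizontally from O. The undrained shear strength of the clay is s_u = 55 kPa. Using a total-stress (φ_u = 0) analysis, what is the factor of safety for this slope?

Taking moments about the centre O, the resisting moment is provided by the undrained shear strength acting along the arc:
Arc length L_a = R·θ = 19.5·(86.9°·π/180) = 19.5·1.5167 = 29.58 m
M_R = s_u·L_a·R = 55·29.58·19.5 = 31719.7 kN·m/m
M_D = W·d = 3244·3.88 = 12586.7 kN·m/m
FS = M_R / M_D = 31719.7 / 12586.7 = 2.520

FS = 2.52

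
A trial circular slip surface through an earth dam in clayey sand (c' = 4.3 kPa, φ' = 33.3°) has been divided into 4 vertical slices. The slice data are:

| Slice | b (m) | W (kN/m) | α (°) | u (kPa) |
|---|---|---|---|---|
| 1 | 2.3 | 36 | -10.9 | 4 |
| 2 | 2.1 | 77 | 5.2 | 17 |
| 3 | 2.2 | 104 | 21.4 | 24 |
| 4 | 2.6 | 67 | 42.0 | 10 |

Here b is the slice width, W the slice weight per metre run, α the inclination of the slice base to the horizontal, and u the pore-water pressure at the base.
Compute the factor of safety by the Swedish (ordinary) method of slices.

Ordinary method of slices: FS = Σ[c'·Δl_i + (W_i cosα_i − u_i·Δl_i)·tanφ'] / Σ W_i sinα_i, with Δl_i = b_i / cosα_i.
Slice 1: Δl = 2.3/cos(-10.9°) = 2.342 m; N'_1 = 36·cos(-10.9°) − 4·2.342 = 26.0; c'Δl = 10.07; W sinα = -6.8
Slice 2: Δl = 2.1/cos5.2° = 2.109 m; N'_2 = 77·cos5.2° − 17·2.109 = 40.8; c'Δl = 9.07; W sinα = 7.0
Slice 3: Δl = 2.2/cos21.4° = 2.363 m; N'_3 = 104·cos21.4° − 24·2.363 = 40.1; c'Δl = 10.16; W sinα = 37.9
Slice 4: Δl = 2.6/cos42.0° = 3.499 m; N'_4 = 67·cos42.0° − 10·3.499 = 14.8; c'Δl = 15.04; W sinα = 44.8
Σc'Δl = 44.3 kN/m; ΣN' = 121.7 kN/m; ΣW sinα = 83.0 kN/m
Resisting = 44.3 + 121.7·tan33.3° = 44.3 + 80.0 = 124.3 kN/m
FS = 124.3 / 83.0 = 1.499

FS = 1.50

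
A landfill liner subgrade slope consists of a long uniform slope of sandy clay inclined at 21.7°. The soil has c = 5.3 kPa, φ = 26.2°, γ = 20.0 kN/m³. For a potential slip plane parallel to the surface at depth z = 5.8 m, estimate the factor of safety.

For an infinite slope with a slip plane parallel to the surface (no pore pressure): FS = [c + γz cos²β tanφ] / [γz sinβ cosβ].
γz = 20.0·5.8 = 116.00 kN/m²
Numerator = 5.3 + 116.00·cos²21.7°·tan26.2° = 5.3 + 116.00·0.8633·0.4921 = 54.576 kPa
Denominator = 116.00·sin21.7°·cos21.7° = 116.00·0.3697·0.9291 = 39.851 kPa
FS = 54.576 / 39.851 = 1.369

FS = 1.37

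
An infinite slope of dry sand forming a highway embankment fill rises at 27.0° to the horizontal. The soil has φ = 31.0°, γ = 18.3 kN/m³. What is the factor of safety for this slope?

FS = 1.18

For a dry cohesionless infinite slope the factor of safety is FS = tanφ / tanβ.
FS = tan31.0° / tan27.0° = 0.6009 / 0.5095 = 1.179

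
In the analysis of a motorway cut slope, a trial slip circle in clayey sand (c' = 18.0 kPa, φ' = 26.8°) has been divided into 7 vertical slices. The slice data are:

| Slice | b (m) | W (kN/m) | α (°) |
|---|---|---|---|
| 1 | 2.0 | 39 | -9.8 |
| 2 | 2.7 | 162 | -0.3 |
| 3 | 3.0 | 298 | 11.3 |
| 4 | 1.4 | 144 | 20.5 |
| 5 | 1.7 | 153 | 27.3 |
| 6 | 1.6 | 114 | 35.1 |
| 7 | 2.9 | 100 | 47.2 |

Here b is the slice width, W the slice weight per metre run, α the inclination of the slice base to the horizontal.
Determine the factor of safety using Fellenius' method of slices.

Ordinary method of slices: FS = Σ[c'·Δl_i + (W_i cosα_i)·tanφ'] / Σ W_i sinα_i, with Δl_i = b_i / cosα_i.
Slice 1: Δl = 2.0/cos(-9.8°) = 2.030 m; N'_1 = 39·cos(-9.8°) = 38.4; c'Δl = 36.53; W sinα = -6.6
Slice 2: Δl = 2.7/cos(-0.3°) = 2.700 m; N'_2 = 162·cos(-0.3°) = 162.0; c'Δl = 48.60; W sinα = -0.8
Slice 3: Δl = 3.0/cos11.3° = 3.059 m; N'_3 = 298·cos11.3° = 292.2; c'Δl = 55.07; W sinα = 58.4
Slice 4: Δl = 1.4/cos20.5° = 1.495 m; N'_4 = 144·cos20.5° = 134.9; c'Δl = 26.90; W sinα = 50.4
Slice 5: Δl = 1.7/cos27.3° = 1.913 m; N'_5 = 153·cos27.3° = 136.0; c'Δl = 34.44; W sinα = 70.2
Slice 6: Δl = 1.6/cos35.1° = 1.956 m; N'_6 = 114·cos35.1° = 93.3; c'Δl = 35.20; W sinα = 65.6
Slice 7: Δl = 2.9/cos47.2° = 4.268 m; N'_7 = 100·cos47.2° = 67.9; c'Δl = 76.83; W sinα = 73.4
Σc'Δl = 313.6 kN/m; ΣN' = 924.7 kN/m; ΣW sinα = 310.4 kN/m
Resisting = 313.6 + 924.7·tan26.8° = 313.6 + 467.1 = 780.7 kN/m
FS = 780.7 / 310.4 = 2.515

FS = 2.51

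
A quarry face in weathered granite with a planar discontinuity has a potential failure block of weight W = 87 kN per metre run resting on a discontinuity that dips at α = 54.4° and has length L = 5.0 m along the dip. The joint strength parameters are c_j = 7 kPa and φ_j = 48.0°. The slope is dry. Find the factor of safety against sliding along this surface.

Resolving the block weight along and normal to the plane and applying the Mohr–Coulomb strength on the joint:
N' = W cosα = 87·cos54.4° = 50.6 kN/m
Driving force T = W sinα = 87·sin54.4° = 70.7 kN/m
Resisting force R = c_j·L + N'·tanφ_j = 7·5.0 + 50.6·tan48.0° = 35.0 + 56.2 = 91.2 kN/m
FS = R / T = 91.2 / 70.7 = 1.290

FS = 1.29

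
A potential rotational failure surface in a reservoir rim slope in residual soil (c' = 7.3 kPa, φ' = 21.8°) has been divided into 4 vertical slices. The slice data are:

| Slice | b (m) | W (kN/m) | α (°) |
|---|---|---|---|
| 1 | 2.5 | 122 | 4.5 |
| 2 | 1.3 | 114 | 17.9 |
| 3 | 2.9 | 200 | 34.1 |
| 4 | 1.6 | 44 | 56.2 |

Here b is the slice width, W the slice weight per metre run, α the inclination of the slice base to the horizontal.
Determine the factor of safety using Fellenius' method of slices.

Ordinary method of slices: FS = Σ[c'·Δl_i + (W_i cosα_i)·tanφ'] / Σ W_i sinα_i, with Δl_i = b_i / cosα_i.
Slice 1: Δl = 2.5/cos4.5° = 2.508 m; N'_1 = 122·cos4.5° = 121.6; c'Δl = 18.31; W sinα = 9.6
Slice 2: Δl = 1.3/cos17.9° = 1.366 m; N'_2 = 114·cos17.9° = 108.5; c'Δl = 9.97; W sinα = 35.0
Slice 3: Δl = 2.9/cos34.1° = 3.502 m; N'_3 = 200·cos34.1° = 165.6; c'Δl = 25.57; W sinα = 112.1
Slice 4: Δl = 1.6/cos56.2° = 2.876 m; N'_4 = 44·cos56.2° = 24.5; c'Δl = 21.00; W sinα = 36.6
Σc'Δl = 74.8 kN/m; ΣN' = 420.2 kN/m; ΣW sinα = 193.3 kN/m
Resisting = 74.8 + 420.2·tan21.8° = 74.8 + 168.1 = 242.9 kN/m
FS = 242.9 / 193.3 = 1.257

FS = 1.26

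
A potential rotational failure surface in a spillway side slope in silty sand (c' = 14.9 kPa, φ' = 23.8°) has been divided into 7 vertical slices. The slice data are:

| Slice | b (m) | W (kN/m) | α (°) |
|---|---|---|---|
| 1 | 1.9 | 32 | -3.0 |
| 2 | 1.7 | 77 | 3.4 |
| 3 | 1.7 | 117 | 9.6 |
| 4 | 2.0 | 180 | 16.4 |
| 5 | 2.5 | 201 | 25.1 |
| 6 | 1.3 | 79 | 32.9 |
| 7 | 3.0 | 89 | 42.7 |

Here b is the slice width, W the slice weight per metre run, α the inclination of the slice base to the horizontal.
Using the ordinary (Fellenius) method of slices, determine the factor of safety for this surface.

FS = 2.10

Ordinary method of slices: FS = Σ[c'·Δl_i + (W_i cosα_i)·tanφ'] / Σ W_i sinα_i, with Δl_i = b_i / cosα_i.
Slice 1: Δl = 1.9/cos(-3.0°) = 1.903 m; N'_1 = 32·cos(-3.0°) = 32.0; c'Δl = 28.35; W sinα = -1.7
Slice 2: Δl = 1.7/cos3.4° = 1.703 m; N'_2 = 77·cos3.4° = 76.9; c'Δl = 25.37; W sinα = 4.6
Slice 3: Δl = 1.7/cos9.6° = 1.724 m; N'_3 = 117·cos9.6° = 115.4; c'Δl = 25.69; W sinα = 19.5
Slice 4: Δl = 2.0/cos16.4° = 2.085 m; N'_4 = 180·cos16.4° = 172.7; c'Δl = 31.06; W sinα = 50.8
Slice 5: Δl = 2.5/cos25.1° = 2.761 m; N'_5 = 201·cos25.1° = 182.0; c'Δl = 41.13; W sinα = 85.3
Slice 6: Δl = 1.3/cos32.9° = 1.548 m; N'_6 = 79·cos32.9° = 66.3; c'Δl = 23.07; W sinα = 42.9
Slice 7: Δl = 3.0/cos42.7° = 4.082 m; N'_7 = 89·cos42.7° = 65.4; c'Δl = 60.82; W sinα = 60.4
Σc'Δl = 235.5 kN/m; ΣN' = 710.6 kN/m; ΣW sinα = 261.8 kN/m
Resisting = 235.5 + 710.6·tan23.8° = 235.5 + 313.4 = 548.9 kN/m
FS = 548.9 / 261.8 = 2.097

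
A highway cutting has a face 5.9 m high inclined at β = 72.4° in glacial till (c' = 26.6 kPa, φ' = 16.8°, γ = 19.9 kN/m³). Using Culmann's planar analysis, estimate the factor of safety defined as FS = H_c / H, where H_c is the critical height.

FS = 1.90

H_c = (4c'/γ) · sinβ cosφ' / [1 − cos(β − φ')]
    = (4·26.6/19.9) · sin72.4°·cos16.8° / [1 − cos55.6°]
    = 5.347 · 0.9125 / 0.4350 = 11.22 m
FS = H_c / H = 11.22 / 5.9 = 1.901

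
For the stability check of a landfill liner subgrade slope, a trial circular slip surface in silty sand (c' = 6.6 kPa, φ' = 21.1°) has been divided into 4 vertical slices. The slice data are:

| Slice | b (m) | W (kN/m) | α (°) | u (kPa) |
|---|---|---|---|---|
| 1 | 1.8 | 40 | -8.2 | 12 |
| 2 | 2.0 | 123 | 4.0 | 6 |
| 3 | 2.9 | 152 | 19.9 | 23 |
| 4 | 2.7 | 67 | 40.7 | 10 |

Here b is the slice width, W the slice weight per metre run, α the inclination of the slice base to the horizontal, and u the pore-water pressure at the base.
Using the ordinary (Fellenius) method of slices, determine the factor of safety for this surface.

FS = 1.55

Ordinary method of slices: FS = Σ[c'·Δl_i + (W_i cosα_i − u_i·Δl_i)·tanφ'] / Σ W_i sinα_i, with Δl_i = b_i / cosα_i.
Slice 1: Δl = 1.8/cos(-8.2°) = 1.819 m; N'_1 = 40·cos(-8.2°) − 12·1.819 = 17.8; c'Δl = 12.00; W sinα = -5.7
Slice 2: Δl = 2.0/cos4.0° = 2.005 m; N'_2 = 123·cos4.0° − 6·2.005 = 110.7; c'Δl = 13.23; W sinα = 8.6
Slice 3: Δl = 2.9/cos19.9° = 3.084 m; N'_3 = 152·cos19.9° − 23·3.084 = 72.0; c'Δl = 20.36; W sinα = 51.7
Slice 4: Δl = 2.7/cos40.7° = 3.561 m; N'_4 = 67·cos40.7° − 10·3.561 = 15.2; c'Δl = 23.51; W sinα = 43.7
Σc'Δl = 69.1 kN/m; ΣN' = 215.6 kN/m; ΣW sinα = 98.3 kN/m
Resisting = 69.1 + 215.6·tan21.1° = 69.1 + 83.2 = 152.3 kN/m
FS = 152.3 / 98.3 = 1.549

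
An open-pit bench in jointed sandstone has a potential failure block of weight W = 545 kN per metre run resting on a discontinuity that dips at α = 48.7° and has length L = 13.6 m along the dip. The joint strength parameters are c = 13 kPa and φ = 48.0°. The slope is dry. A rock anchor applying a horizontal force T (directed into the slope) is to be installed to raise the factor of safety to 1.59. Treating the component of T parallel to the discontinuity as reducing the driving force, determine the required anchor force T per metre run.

T = 40 kN/m

Resolving forces along and normal to the sliding plane, with the horizontal anchor force T adding T·sinα to the effective normal force and T·cosα acting up the plane against the driving force:
FS = [cL + (W cosα + T sinα) tanφ] / [W sinα − T cosα]
Without the anchor: N' = 359.7 kN/m, driving T_d = 409.4 kN/m, resisting R = 13·13.6 + 359.7·tan48.0° = 576.3 kN/m, FS = 1.41.
Setting FS = 1.59 and solving for T:
1.59·(409.4 − T cos48.7°) = 576.3 + T sin48.7°·tan48.0°
T·(sin48.7°·tan48.0° + 1.59·cos48.7°) = 1.59·409.4 − 576.3
T·(0.7513·1.1106 + 1.59·0.6600) = 651.0 − 576.3 = 74.7
T·1.8838 = 74.7
T = 39.7 kN/m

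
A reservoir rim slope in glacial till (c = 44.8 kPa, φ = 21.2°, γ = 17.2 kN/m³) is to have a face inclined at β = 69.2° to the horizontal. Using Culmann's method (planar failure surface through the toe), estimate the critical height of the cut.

Culmann's analysis gives the critical failure plane at α_cr = (β + φ)/2 = (69.2 + 21.2)/2 = 45.2°, and the critical height
H_c = (4c/γ) · sinβ cosφ / [1 − cos(β − φ)]
    = (4·44.8/17.2) · sin69.2°·cos21.2° / [1 − cos(48.0°)]
    = 10.419 · 0.9348·0.9323 / [1 − 0.6691]
    = 10.419 · 0.8716 / 0.3309
    = 27.44 m

H_c = 27.44 m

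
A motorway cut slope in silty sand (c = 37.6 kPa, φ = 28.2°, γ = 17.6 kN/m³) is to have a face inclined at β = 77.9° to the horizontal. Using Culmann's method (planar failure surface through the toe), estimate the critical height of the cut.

Culmann's analysis gives the critical failure plane at α_cr = (β + φ)/2 = (77.9 + 28.2)/2 = 53.1°, and the critical height
H_c = (4c/γ) · sinβ cosφ / [1 − cos(β − φ)]
    = (4·37.6/17.6) · sin77.9°·cos28.2° / [1 − cos(49.7°)]
    = 8.545 · 0.9778·0.8813 / [1 − 0.6468]
    = 8.545 · 0.8617 / 0.3532
    = 20.85 m

H_c = 20.85 m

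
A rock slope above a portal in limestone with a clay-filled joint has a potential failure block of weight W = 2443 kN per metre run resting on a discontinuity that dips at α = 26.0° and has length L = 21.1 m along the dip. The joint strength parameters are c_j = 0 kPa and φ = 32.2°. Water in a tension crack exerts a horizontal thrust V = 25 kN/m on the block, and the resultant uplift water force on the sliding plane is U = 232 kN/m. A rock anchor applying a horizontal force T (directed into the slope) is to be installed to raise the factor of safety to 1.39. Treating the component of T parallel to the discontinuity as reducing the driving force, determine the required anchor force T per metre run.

Resolving forces along and normal to the sliding plane, with the horizontal anchor force T adding T·sinα to the effective normal force and T·cosα acting up the plane against the driving force:
FS = [c_jL + (W cosα − U − V sinα + T sinα) tanφ] / [W sinα + V cosα − T cosα]
Without the anchor: N' = 1952.8 kN/m, driving T_d = 1093.4 kN/m, resisting R = 0·21.1 + 1952.8·tan32.2° = 1229.7 kN/m, FS = 1.12.
Setting FS = 1.39 and solving for T:
1.39·(1093.4 − T cos26.0°) = 1229.7 + T sin26.0°·tan32.2°
T·(sin26.0°·tan32.2° + 1.39·cos26.0°) = 1.39·1093.4 − 1229.7
T·(0.4384·0.6297 + 1.39·0.8988) = 1519.8 − 1229.7 = 290.1
T·1.5254 = 290.1
T = 190.2 kN/m

T = 190 kN/m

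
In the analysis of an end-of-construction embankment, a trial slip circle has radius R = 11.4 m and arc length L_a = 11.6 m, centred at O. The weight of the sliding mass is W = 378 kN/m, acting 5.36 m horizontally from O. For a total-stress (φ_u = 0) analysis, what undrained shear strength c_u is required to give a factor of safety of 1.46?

FS = c_u·L_a·R / (W·d), so c_u = FS·W·d / (L_a·R).
c_u = 1.46·378·5.36 / (11.60·11.4) = 2958.1 / 132.24 = 22.37 kPa

c_u = 22.4 kPa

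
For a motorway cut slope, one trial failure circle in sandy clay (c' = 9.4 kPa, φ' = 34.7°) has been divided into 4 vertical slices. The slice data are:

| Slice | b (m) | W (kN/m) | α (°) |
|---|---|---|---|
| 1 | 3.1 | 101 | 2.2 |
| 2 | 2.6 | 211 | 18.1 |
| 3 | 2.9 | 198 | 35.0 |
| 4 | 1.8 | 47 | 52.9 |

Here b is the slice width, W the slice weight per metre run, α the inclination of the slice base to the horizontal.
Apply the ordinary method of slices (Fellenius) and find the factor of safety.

FS = 2.07

Ordinary method of slices: FS = Σ[c'·Δl_i + (W_i cosα_i)·tanφ'] / Σ W_i sinα_i, with Δl_i = b_i / cosα_i.
Slice 1: Δl = 3.1/cos2.2° = 3.102 m; N'_1 = 101·cos2.2° = 100.9; c'Δl = 29.16; W sinα = 3.9
Slice 2: Δl = 2.6/cos18.1° = 2.735 m; N'_2 = 211·cos18.1° = 200.6; c'Δl = 25.71; W sinα = 65.6
Slice 3: Δl = 2.9/cos35.0° = 3.540 m; N'_3 = 198·cos35.0° = 162.2; c'Δl = 33.28; W sinα = 113.6
Slice 4: Δl = 1.8/cos52.9° = 2.984 m; N'_4 = 47·cos52.9° = 28.4; c'Δl = 28.05; W sinα = 37.5
Σc'Δl = 116.2 kN/m; ΣN' = 492.0 kN/m; ΣW sinα = 220.5 kN/m
Resisting = 116.2 + 492.0·tan34.7° = 116.2 + 340.7 = 456.9 kN/m
FS = 456.9 / 220.5 = 2.072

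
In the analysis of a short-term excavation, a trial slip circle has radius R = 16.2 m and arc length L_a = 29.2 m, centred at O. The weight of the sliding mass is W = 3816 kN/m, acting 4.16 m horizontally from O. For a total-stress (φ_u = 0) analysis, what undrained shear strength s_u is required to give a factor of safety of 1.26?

s_u = 42.3 kPa

FS = s_u·L_a·R / (W·d), so s_u = FS·W·d / (L_a·R).
s_u = 1.26·3816·4.16 / (29.20·16.2) = 20001.9 / 473.04 = 42.28 kPa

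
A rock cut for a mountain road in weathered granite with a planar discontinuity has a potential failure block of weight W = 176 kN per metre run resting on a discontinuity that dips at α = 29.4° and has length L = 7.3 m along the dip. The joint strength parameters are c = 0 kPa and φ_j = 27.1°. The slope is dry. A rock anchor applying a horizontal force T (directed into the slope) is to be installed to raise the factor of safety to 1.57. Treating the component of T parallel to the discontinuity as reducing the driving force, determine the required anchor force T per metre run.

Resolving forces along and normal to the sliding plane, with the horizontal anchor force T adding T·sinα to the effective normal force and T·cosα acting up the plane against the driving force:
FS = [cL + (W cosα + T sinα) tanφ_j] / [W sinα − T cosα]
Without the anchor: N' = 153.3 kN/m, driving T_d = 86.4 kN/m, resisting R = 0·7.3 + 153.3·tan27.1° = 78.5 kN/m, FS = 0.91.
Setting FS = 1.57 and solving for T:
1.57·(86.4 − T cos29.4°) = 78.5 + T sin29.4°·tan27.1°
T·(sin29.4°·tan27.1° + 1.57·cos29.4°) = 1.57·86.4 − 78.5
T·(0.4909·0.5117 + 1.57·0.8712) = 135.6 − 78.5 = 57.2
T·1.6190 = 57.2
T = 35.3 kN/m

T = 35 kN/m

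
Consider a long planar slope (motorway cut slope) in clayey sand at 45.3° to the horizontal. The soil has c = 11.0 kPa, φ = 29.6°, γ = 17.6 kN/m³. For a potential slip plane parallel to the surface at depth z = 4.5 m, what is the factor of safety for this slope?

FS = 0.84

For an infinite slope with a slip plane parallel to the surface (no pore pressure): FS = [c + γz cos²β tanφ] / [γz sinβ cosβ].
γz = 17.6·4.5 = 79.20 kN/m²
Numerator = 11.0 + 79.20·cos²45.3°·tan29.6° = 11.0 + 79.20·0.4948·0.5681 = 33.260 kPa
Denominator = 79.20·sin45.3°·cos45.3° = 79.20·0.7108·0.7034 = 39.598 kPa
FS = 33.260 / 39.598 = 0.840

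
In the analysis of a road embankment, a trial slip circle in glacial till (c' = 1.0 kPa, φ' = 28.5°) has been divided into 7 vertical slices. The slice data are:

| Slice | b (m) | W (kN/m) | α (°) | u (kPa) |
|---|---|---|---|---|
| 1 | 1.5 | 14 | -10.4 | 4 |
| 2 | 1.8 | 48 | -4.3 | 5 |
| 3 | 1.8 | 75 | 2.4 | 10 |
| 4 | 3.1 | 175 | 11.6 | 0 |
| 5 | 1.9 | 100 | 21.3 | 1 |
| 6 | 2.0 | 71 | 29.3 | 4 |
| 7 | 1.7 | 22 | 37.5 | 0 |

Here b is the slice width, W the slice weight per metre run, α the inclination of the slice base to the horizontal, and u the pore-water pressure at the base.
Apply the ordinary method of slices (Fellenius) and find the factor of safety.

FS = 2.16

Ordinary method of slices: FS = Σ[c'·Δl_i + (W_i cosα_i − u_i·Δl_i)·tanφ'] / Σ W_i sinα_i, with Δl_i = b_i / cosα_i.
Slice 1: Δl = 1.5/cos(-10.4°) = 1.525 m; N'_1 = 14·cos(-10.4°) − 4·1.525 = 7.7; c'Δl = 1.53; W sinα = -2.5
Slice 2: Δl = 1.8/cos(-4.3°) = 1.805 m; N'_2 = 48·cos(-4.3°) − 5·1.805 = 38.8; c'Δl = 1.81; W sinα = -3.6
Slice 3: Δl = 1.8/cos2.4° = 1.802 m; N'_3 = 75·cos2.4° − 10·1.802 = 56.9; c'Δl = 1.80; W sinα = 3.1
Slice 4: Δl = 3.1/cos11.6° = 3.165 m; N'_4 = 175·cos11.6° − 0·3.165 = 171.4; c'Δl = 3.16; W sinα = 35.2
Slice 5: Δl = 1.9/cos21.3° = 2.039 m; N'_5 = 100·cos21.3° − 1·2.039 = 91.1; c'Δl = 2.04; W sinα = 36.3
Slice 6: Δl = 2.0/cos29.3° = 2.293 m; N'_6 = 71·cos29.3° − 4·2.293 = 52.7; c'Δl = 2.29; W sinα = 34.7
Slice 7: Δl = 1.7/cos37.5° = 2.143 m; N'_7 = 22·cos37.5° − 0·2.143 = 17.5; c'Δl = 2.14; W sinα = 13.4
Σc'Δl = 14.8 kN/m; ΣN' = 436.2 kN/m; ΣW sinα = 116.7 kN/m
Resisting = 14.8 + 436.2·tan28.5° = 14.8 + 236.8 = 251.6 kN/m
FS = 251.6 / 116.7 = 2.157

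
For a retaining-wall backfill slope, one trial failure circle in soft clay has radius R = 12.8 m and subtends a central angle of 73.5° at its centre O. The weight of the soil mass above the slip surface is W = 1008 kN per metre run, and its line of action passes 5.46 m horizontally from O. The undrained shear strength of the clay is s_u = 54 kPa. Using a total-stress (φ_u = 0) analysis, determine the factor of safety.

Taking moments about the centre O, the resisting moment is provided by the undrained shear strength acting along the arc:
Arc length L_a = R·θ = 12.8·(73.5°·π/180) = 12.8·1.2828 = 16.42 m
M_R = s_u·L_a·R = 54·16.42·12.8 = 11349.5 kN·m/m
M_D = W·d = 1008·5.46 = 5503.7 kN·m/m
FS = M_R / M_D = 11349.5 / 5503.7 = 2.062

FS = 2.06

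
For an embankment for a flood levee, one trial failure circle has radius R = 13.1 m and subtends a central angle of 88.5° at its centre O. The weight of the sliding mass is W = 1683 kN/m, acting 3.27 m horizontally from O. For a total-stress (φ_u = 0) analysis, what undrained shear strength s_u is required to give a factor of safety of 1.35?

s_u = 28.0 kPa

FS = s_u·L_a·R / (W·d), so s_u = FS·W·d / (L_a·R).
Arc length L_a = R·θ = 13.1·(88.5°·π/180) = 13.1·1.5446 = 20.23 m
s_u = 1.35·1683·3.27 / (20.23·13.1) = 7429.6 / 265.07 = 28.03 kPa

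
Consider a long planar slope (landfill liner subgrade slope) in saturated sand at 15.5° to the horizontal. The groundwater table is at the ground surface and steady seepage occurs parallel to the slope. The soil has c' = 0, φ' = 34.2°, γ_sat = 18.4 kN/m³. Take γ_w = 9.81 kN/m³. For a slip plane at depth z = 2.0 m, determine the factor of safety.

FS = 1.14

With seepage parallel to the slope and the water table at the surface, the effective normal stress on the slip plane uses the buoyant unit weight γ' = γ_sat − γ_w while the driving shear stress uses γ_sat:
FS = [c' + γ' z cos²β tanφ'] / [γ_sat z sinβ cosβ]
(For c' = 0 this reduces to FS = (γ'/γ_sat)·tanφ'/tanβ.)
γ' = 18.4 − 9.81 = 8.59 kN/m³
Numerator = 0.0 + 8.59·2.0·cos²15.5°·tan34.2° = 0.0 + 8.59·2.0·0.9286·0.6796 = 10.842 kPa
Denominator = 18.4·2.0·sin15.5°·cos15.5° = 18.4·2.0·0.2672·0.9636 = 9.477 kPa
FS = 10.842 / 9.477 = 1.144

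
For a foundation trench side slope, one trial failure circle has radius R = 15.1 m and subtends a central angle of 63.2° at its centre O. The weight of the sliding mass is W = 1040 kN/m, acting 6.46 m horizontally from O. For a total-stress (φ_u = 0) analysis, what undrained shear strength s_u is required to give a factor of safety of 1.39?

FS = s_u·L_a·R / (W·d), so s_u = FS·W·d / (L_a·R).
Arc length L_a = R·θ = 15.1·(63.2°·π/180) = 15.1·1.1030 = 16.66 m
s_u = 1.39·1040·6.46 / (16.66·15.1) = 9338.6 / 251.51 = 37.13 kPa

s_u = 37.1 kPa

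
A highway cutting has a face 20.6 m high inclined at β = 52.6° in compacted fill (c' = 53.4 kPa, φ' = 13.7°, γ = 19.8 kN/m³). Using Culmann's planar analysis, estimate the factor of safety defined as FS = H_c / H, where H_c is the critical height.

H_c = (4c'/γ) · sinβ cosφ' / [1 − cos(β − φ')]
    = (4·53.4/19.8) · sin52.6°·cos13.7° / [1 − cos38.9°]
    = 10.788 · 0.7718 / 0.2218 = 37.55 m
FS = H_c / H = 37.55 / 20.6 = 1.823

FS = 1.82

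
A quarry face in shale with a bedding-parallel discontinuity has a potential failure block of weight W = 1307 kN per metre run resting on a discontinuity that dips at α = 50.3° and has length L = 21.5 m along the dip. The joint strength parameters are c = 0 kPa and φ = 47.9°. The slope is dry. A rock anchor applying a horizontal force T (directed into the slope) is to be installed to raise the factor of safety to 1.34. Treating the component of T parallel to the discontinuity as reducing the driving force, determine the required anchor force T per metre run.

T = 248 kN/m

Resolving forces along and normal to the sliding plane, with the horizontal anchor force T adding T·sinα to the effective normal force and T·cosα acting up the plane against the driving force:
FS = [cL + (W cosα + T sinα) tanφ] / [W sinα − T cosα]
Without the anchor: N' = 834.9 kN/m, driving T_d = 1005.6 kN/m, resisting R = 0·21.5 + 834.9·tan47.9° = 924.0 kN/m, FS = 0.92.
Setting FS = 1.34 and solving for T:
1.34·(1005.6 − T cos50.3°) = 924.0 + T sin50.3°·tan47.9°
T·(sin50.3°·tan47.9° + 1.34·cos50.3°) = 1.34·1005.6 − 924.0
T·(0.7694·1.1067 + 1.34·0.6388) = 1347.5 − 924.0 = 423.5
T·1.7075 = 423.5
T = 248.1 kN/m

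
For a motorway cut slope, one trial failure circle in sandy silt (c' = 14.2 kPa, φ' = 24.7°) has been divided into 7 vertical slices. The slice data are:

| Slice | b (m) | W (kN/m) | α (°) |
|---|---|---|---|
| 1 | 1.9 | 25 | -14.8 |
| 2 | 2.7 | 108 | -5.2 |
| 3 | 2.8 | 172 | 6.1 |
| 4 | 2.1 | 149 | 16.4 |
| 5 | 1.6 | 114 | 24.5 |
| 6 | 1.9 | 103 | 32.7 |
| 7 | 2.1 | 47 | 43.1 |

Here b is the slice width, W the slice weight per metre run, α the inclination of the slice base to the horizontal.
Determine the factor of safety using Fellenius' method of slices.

FS = 3.03

Ordinary method of slices: FS = Σ[c'·Δl_i + (W_i cosα_i)·tanφ'] / Σ W_i sinα_i, with Δl_i = b_i / cosα_i.
Slice 1: Δl = 1.9/cos(-14.8°) = 1.965 m; N'_1 = 25·cos(-14.8°) = 24.2; c'Δl = 27.91; W sinα = -6.4
Slice 2: Δl = 2.7/cos(-5.2°) = 2.711 m; N'_2 = 108·cos(-5.2°) = 107.6; c'Δl = 38.50; W sinα = -9.8
Slice 3: Δl = 2.8/cos6.1° = 2.816 m; N'_3 = 172·cos6.1° = 171.0; c'Δl = 39.99; W sinα = 18.3
Slice 4: Δl = 2.1/cos16.4° = 2.189 m; N'_4 = 149·cos16.4° = 142.9; c'Δl = 31.08; W sinα = 42.1
Slice 5: Δl = 1.6/cos24.5° = 1.758 m; N'_5 = 114·cos24.5° = 103.7; c'Δl = 24.97; W sinα = 47.3
Slice 6: Δl = 1.9/cos32.7° = 2.258 m; N'_6 = 103·cos32.7° = 86.7; c'Δl = 32.06; W sinα = 55.6
Slice 7: Δl = 2.1/cos43.1° = 2.876 m; N'_7 = 47·cos43.1° = 34.3; c'Δl = 40.84; W sinα = 32.1
Σc'Δl = 235.3 kN/m; ΣN' = 670.4 kN/m; ΣW sinα = 179.2 kN/m
Resisting = 235.3 + 670.4·tan24.7° = 235.3 + 308.4 = 543.7 kN/m
FS = 543.7 / 179.2 = 3.034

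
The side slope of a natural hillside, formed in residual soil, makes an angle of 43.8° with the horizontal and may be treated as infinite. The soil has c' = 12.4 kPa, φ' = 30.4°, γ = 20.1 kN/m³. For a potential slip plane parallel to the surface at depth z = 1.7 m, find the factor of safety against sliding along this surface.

For an infinite slope with a slip plane parallel to the surface (no pore pressure): FS = [c' + γz cos²β tanφ'] / [γz sinβ cosβ].
γz = 20.1·1.7 = 34.17 kN/m²
Numerator = 12.4 + 34.17·cos²43.8°·tan30.4° = 12.4 + 34.17·0.5209·0.5867 = 22.843 kPa
Denominator = 34.17·sin43.8°·cos43.8° = 34.17·0.6921·0.7218 = 17.070 kPa
FS = 22.843 / 17.070 = 1.338

FS = 1.34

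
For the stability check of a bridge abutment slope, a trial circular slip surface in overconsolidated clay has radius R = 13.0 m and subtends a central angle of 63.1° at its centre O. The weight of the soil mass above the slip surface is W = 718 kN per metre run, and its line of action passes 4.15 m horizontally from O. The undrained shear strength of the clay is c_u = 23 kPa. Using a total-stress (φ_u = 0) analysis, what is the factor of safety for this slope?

Taking moments about the centre O, the resisting moment is provided by the undrained shear strength acting along the arc:
Arc length L_a = R·θ = 13.0·(63.1°·π/180) = 13.0·1.1013 = 14.32 m
M_R = c_u·L_a·R = 23·14.32·13.0 = 4280.8 kN·m/m
M_D = W·d = 718·4.15 = 2979.7 kN·m/m
FS = M_R / M_D = 4280.8 / 2979.7 = 1.437

FS = 1.44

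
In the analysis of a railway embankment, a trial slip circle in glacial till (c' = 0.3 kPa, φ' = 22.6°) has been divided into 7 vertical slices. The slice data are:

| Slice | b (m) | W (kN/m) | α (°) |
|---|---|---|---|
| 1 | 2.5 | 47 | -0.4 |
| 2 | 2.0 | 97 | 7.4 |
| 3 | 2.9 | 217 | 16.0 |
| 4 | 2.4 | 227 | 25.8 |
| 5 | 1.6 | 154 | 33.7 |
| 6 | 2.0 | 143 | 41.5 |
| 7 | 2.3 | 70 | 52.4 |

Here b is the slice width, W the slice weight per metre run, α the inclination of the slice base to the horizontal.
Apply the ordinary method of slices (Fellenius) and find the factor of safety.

FS = 0.87

Ordinary method of slices: FS = Σ[c'·Δl_i + (W_i cosα_i)·tanφ'] / Σ W_i sinα_i, with Δl_i = b_i / cosα_i.
Slice 1: Δl = 2.5/cos(-0.4°) = 2.500 m; N'_1 = 47·cos(-0.4°) = 47.0; c'Δl = 0.75; W sinα = -0.3
Slice 2: Δl = 2.0/cos7.4° = 2.017 m; N'_2 = 97·cos7.4° = 96.2; c'Δl = 0.61; W sinα = 12.5
Slice 3: Δl = 2.9/cos16.0° = 3.017 m; N'_3 = 217·cos16.0° = 208.6; c'Δl = 0.91; W sinα = 59.8
Slice 4: Δl = 2.4/cos25.8° = 2.666 m; N'_4 = 227·cos25.8° = 204.4; c'Δl = 0.80; W sinα = 98.8
Slice 5: Δl = 1.6/cos33.7° = 1.923 m; N'_5 = 154·cos33.7° = 128.1; c'Δl = 0.58; W sinα = 85.4
Slice 6: Δl = 2.0/cos41.5° = 2.670 m; N'_6 = 143·cos41.5° = 107.1; c'Δl = 0.80; W sinα = 94.8
Slice 7: Δl = 2.3/cos52.4° = 3.770 m; N'_7 = 70·cos52.4° = 42.7; c'Δl = 1.13; W sinα = 55.5
Σc'Δl = 5.6 kN/m; ΣN' = 834.1 kN/m; ΣW sinα = 406.4 kN/m
Resisting = 5.6 + 834.1·tan22.6° = 5.6 + 347.2 = 352.8 kN/m
FS = 352.8 / 406.4 = 0.868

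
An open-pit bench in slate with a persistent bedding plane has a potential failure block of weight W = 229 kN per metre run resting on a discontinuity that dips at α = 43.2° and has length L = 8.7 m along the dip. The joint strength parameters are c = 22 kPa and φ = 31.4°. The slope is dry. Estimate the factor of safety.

FS = 1.87

Resolving the block weight along and normal to the plane and applying the Mohr–Coulomb strength on the joint:
N' = W cosα = 229·cos43.2° = 166.9 kN/m
Driving force T = W sinα = 229·sin43.2° = 156.8 kN/m
Resisting force R = c·L + N'·tanφ = 22·8.7 + 166.9·tan31.4° = 191.4 + 101.9 = 293.3 kN/m
FS = R / T = 293.3 / 156.8 = 1.871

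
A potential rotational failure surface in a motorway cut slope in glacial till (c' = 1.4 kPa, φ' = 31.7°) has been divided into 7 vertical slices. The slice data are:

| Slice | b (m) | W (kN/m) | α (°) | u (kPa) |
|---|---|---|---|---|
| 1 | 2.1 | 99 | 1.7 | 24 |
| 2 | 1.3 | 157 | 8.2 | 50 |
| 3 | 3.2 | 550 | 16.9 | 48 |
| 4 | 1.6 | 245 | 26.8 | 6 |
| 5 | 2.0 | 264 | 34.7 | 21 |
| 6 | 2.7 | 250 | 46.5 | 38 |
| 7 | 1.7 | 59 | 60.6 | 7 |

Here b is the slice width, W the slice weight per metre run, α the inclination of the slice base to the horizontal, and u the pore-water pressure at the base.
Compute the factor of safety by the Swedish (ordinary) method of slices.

Ordinary method of slices: FS = Σ[c'·Δl_i + (W_i cosα_i − u_i·Δl_i)·tanφ'] / Σ W_i sinα_i, with Δl_i = b_i / cosα_i.
Slice 1: Δl = 2.1/cos1.7° = 2.101 m; N'_1 = 99·cos1.7° − 24·2.101 = 48.5; c'Δl = 2.94; W sinα = 2.9
Slice 2: Δl = 1.3/cos8.2° = 1.313 m; N'_2 = 157·cos8.2° − 50·1.313 = 89.7; c'Δl = 1.84; W sinα = 22.4
Slice 3: Δl = 3.2/cos16.9° = 3.344 m; N'_3 = 550·cos16.9° − 48·3.344 = 365.7; c'Δl = 4.68; W sinα = 159.9
Slice 4: Δl = 1.6/cos26.8° = 1.793 m; N'_4 = 245·cos26.8° − 6·1.793 = 207.9; c'Δl = 2.51; W sinα = 110.5
Slice 5: Δl = 2.0/cos34.7° = 2.433 m; N'_5 = 264·cos34.7° − 21·2.433 = 166.0; c'Δl = 3.41; W sinα = 150.3
Slice 6: Δl = 2.7/cos46.5° = 3.922 m; N'_6 = 250·cos46.5° − 38·3.922 = 23.0; c'Δl = 5.49; W sinα = 181.3
Slice 7: Δl = 1.7/cos60.6° = 3.463 m; N'_7 = 59·cos60.6° − 7·3.463 = 4.7; c'Δl = 4.85; W sinα = 51.4
Σc'Δl = 25.7 kN/m; ΣN' = 905.6 kN/m; ΣW sinα = 678.7 kN/m
Resisting = 25.7 + 905.6·tan31.7° = 25.7 + 559.3 = 585.0 kN/m
FS = 585.0 / 678.7 = 0.862

FS = 0.86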